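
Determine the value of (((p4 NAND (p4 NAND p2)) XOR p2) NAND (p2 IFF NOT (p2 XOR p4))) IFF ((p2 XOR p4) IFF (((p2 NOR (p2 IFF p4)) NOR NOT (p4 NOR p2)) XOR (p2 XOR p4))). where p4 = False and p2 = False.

p4 NAND p2 = False NAND False = True
p4 NAND (p4 NAND p2) = False NAND True = True
(p4 NAND (p4 NAND p2)) XOR p2 = True XOR False = True
p2 XOR p4 = False XOR False = False
NOT (p2 XOR p4) = NOT False = True
p2 IFF NOT (p2 XOR p4) = False IFF True = False
((p4 NAND (p4 NAND p2)) XOR p2) NAND (p2 IFF NOT (p2 XOR p4)) = True NAND False = True
p2 XOR p4 = False XOR False = False
p2 IFF p4 = False IFF False = True
p2 NOR (p2 IFF p4) = False NOR True = False
p4 NOR p2 = False NOR False = True
NOT (p4 NOR p2) = NOT True = False
(p2 NOR (p2 IFF p4)) NOR NOT (p4 NOR p2) = False NOR False = True
p2 XOR p4 = False XOR False = False
((p2 NOR (p2 IFF p4)) NOR NOT (p4 NOR p2)) XOR (p2 XOR p4) = True XOR False = True
(p2 XOR p4) IFF (((p2 NOR (p2 IFF p4)) NOR NOT (p4 NOR p2)) XOR (p2 XOR p4)) = False IFF True = False
(((p4 NAND (p4 NAND p2)) XOR p2) NAND (p2 IFF NOT (p2 XOR p4))) IFF ((p2 XOR p4) IFF (((p2 NOR (p2 IFF p4)) NOR NOT (p4 NOR p2)) XOR (p2 XOR p4))) = True IFF False = False

False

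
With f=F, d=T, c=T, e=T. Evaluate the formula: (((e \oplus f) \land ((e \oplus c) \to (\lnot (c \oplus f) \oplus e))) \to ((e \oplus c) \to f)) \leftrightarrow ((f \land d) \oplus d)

T

e \oplus f = T \oplus F = T
e \oplus c = T \oplus T = F
c \oplus f = T \oplus F = T
\lnot (c \oplus f) = \lnot T = F
\lnot (c \oplus f) \oplus e = F \oplus T = T
(e \oplus c) \to (\lnot (c \oplus f) \oplus e) = F \to T = T
(e \oplus f) \land ((e \oplus c) \to (\lnot (c \oplus f) \oplus e)) = T \land T = T
e \oplus c = T \oplus T = F
(e \oplus c) \to f = F \to F = T
((e \oplus f) \land ((e \oplus c) \to (\lnot (c \oplus f) \oplus e))) \to ((e \oplus c) \to f) = T \to T = T
f \land d = F \land T = F
(f \land d) \oplus d = F \oplus T = T
(((e \oplus f) \land ((e \oplus c) \to (\lnot (c \oplus f) \oplus e))) \to ((e \oplus c) \to f)) \leftrightarrow ((f \land d) \oplus d) = T \leftrightarrow T = T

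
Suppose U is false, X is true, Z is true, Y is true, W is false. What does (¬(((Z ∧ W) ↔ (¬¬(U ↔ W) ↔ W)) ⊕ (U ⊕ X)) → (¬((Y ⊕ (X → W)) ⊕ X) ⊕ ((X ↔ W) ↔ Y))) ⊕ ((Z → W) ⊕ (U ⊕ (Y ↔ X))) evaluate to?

False

Z ∧ W = True ∧ False = False
U ↔ W = False ↔ False = True
¬(U ↔ W) = ¬True = False
¬¬(U ↔ W) = ¬False = True
¬¬(U ↔ W) ↔ W = True ↔ False = False
(Z ∧ W) ↔ (¬¬(U ↔ W) ↔ W) = False ↔ False = True
U ⊕ X = False ⊕ True = True
((Z ∧ W) ↔ (¬¬(U ↔ W) ↔ W)) ⊕ (U ⊕ X) = True ⊕ True = False
¬(((Z ∧ W) ↔ (¬¬(U ↔ W) ↔ W)) ⊕ (U ⊕ X)) = ¬False = True
X → W = True → False = False
Y ⊕ (X → W) = True ⊕ False = True
(Y ⊕ (X → W)) ⊕ X = True ⊕ True = False
¬((Y ⊕ (X → W)) ⊕ X) = ¬False = True
X ↔ W = True ↔ False = False
(X ↔ W) ↔ Y = False ↔ True = False
¬((Y ⊕ (X → W)) ⊕ X) ⊕ ((X ↔ W) ↔ Y) = True ⊕ False = True
¬(((Z ∧ W) ↔ (¬¬(U ↔ W) ↔ W)) ⊕ (U ⊕ X)) → (¬((Y ⊕ (X → W)) ⊕ X) ⊕ ((X ↔ W) ↔ Y)) = True → True = True
Z → W = True → False = False
Y ↔ X = True ↔ True = True
U ⊕ (Y ↔ X) = False ⊕ True = True
(Z → W) ⊕ (U ⊕ (Y ↔ X)) = False ⊕ True = True
(¬(((Z ∧ W) ↔ (¬¬(U ↔ W) ↔ W)) ⊕ (U ⊕ X)) → (¬((Y ⊕ (X → W)) ⊕ X) ⊕ ((X ↔ W) ↔ Y))) ⊕ ((Z → W) ⊕ (U ⊕ (Y ↔ X))) = True ⊕ True = False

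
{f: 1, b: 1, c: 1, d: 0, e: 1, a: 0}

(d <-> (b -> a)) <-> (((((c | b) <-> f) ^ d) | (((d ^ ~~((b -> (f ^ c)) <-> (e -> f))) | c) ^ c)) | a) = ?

b -> a = 1 -> 0 = 0
d <-> (b -> a) = 0 <-> 0 = 1
c | b = 1 | 1 = 1
(c | b) <-> f = 1 <-> 1 = 1
((c | b) <-> f) ^ d = 1 ^ 0 = 1
f ^ c = 1 ^ 1 = 0
b -> (f ^ c) = 1 -> 0 = 0
e -> f = 1 -> 1 = 1
(b -> (f ^ c)) <-> (e -> f) = 0 <-> 1 = 0
~((b -> (f ^ c)) <-> (e -> f)) = ~0 = 1
~~((b -> (f ^ c)) <-> (e -> f)) = ~1 = 0
d ^ ~~((b -> (f ^ c)) <-> (e -> f)) = 0 ^ 0 = 0
(d ^ ~~((b -> (f ^ c)) <-> (e -> f))) | c = 0 | 1 = 1
((d ^ ~~((b -> (f ^ c)) <-> (e -> f))) | c) ^ c = 1 ^ 1 = 0
(((c | b) <-> f) ^ d) | (((d ^ ~~((b -> (f ^ c)) <-> (e -> f))) | c) ^ c) = 1 | 0 = 1
((((c | b) <-> f) ^ d) | (((d ^ ~~((b -> (f ^ c)) <-> (e -> f))) | c) ^ c)) | a = 1 | 0 = 1
(d <-> (b -> a)) <-> (((((c | b) <-> f) ^ d) | (((d ^ ~~((b -> (f ^ c)) <-> (e -> f))) | c) ^ c)) | a) = 1 <-> 1 = 1

1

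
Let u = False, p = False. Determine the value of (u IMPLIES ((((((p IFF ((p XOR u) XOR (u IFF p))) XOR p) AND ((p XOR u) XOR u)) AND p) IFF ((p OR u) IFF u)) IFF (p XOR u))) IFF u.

Substituting u=False, p=False:
p XOR u = False XOR False = False
u IFF p = False IFF False = True
(p XOR u) XOR (u IFF p) = False XOR True = True
p IFF ((p XOR u) XOR (u IFF p)) = False IFF True = False
(p IFF ((p XOR u) XOR (u IFF p))) XOR p = False XOR False = False
p XOR u = False XOR False = False
(p XOR u) XOR u = False XOR False = False
((p IFF ((p XOR u) XOR (u IFF p))) XOR p) AND ((p XOR u) XOR u) = False AND False = False
(((p IFF ((p XOR u) XOR (u IFF p))) XOR p) AND ((p XOR u) XOR u)) AND p = False AND False = False
p OR u = False OR False = False
(p OR u) IFF u = False IFF False = True
((((p IFF ((p XOR u) XOR (u IFF p))) XOR p) AND ((p XOR u) XOR u)) AND p) IFF ((p OR u) IFF u) = False IFF True = False
p XOR u = False XOR False = False
(((((p IFF ((p XOR u) XOR (u IFF p))) XOR p) AND ((p XOR u) XOR u)) AND p) IFF ((p OR u) IFF u)) IFF (p XOR u) = False IFF False = True
u IMPLIES ((((((p IFF ((p XOR u) XOR (u IFF p))) XOR p) AND ((p XOR u) XOR u)) AND p) IFF ((p OR u) IFF u)) IFF (p XOR u)) = False IMPLIES True = True
(u IMPLIES ((((((p IFF ((p XOR u) XOR (u IFF p))) XOR p) AND ((p XOR u) XOR u)) AND p) IFF ((p OR u) IFF u)) IFF (p XOR u))) IFF u = True IFF False = False

False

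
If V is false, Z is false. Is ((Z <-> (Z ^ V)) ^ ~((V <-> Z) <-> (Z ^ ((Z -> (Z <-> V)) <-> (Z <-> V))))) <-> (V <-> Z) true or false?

Z ^ V = 0 ^ 0 = 0
Z <-> (Z ^ V) = 0 <-> 0 = 1
V <-> Z = 0 <-> 0 = 1
Z <-> V = 0 <-> 0 = 1
Z -> (Z <-> V) = 0 -> 1 = 1
Z <-> V = 0 <-> 0 = 1
(Z -> (Z <-> V)) <-> (Z <-> V) = 1 <-> 1 = 1
Z ^ ((Z -> (Z <-> V)) <-> (Z <-> V)) = 0 ^ 1 = 1
(V <-> Z) <-> (Z ^ ((Z -> (Z <-> V)) <-> (Z <-> V))) = 1 <-> 1 = 1
~((V <-> Z) <-> (Z ^ ((Z -> (Z <-> V)) <-> (Z <-> V)))) = ~1 = 0
(Z <-> (Z ^ V)) ^ ~((V <-> Z) <-> (Z ^ ((Z -> (Z <-> V)) <-> (Z <-> V)))) = 1 ^ 0 = 1
V <-> Z = 0 <-> 0 = 1
((Z <-> (Z ^ V)) ^ ~((V <-> Z) <-> (Z ^ ((Z -> (Z <-> V)) <-> (Z <-> V))))) <-> (V <-> Z) = 1 <-> 1 = 1

1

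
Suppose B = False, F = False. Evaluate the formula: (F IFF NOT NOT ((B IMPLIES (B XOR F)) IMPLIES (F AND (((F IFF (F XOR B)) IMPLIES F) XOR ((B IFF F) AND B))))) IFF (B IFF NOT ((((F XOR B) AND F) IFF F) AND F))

B XOR F = False XOR False = False
B IMPLIES (B XOR F) = False IMPLIES False = True
F XOR B = False XOR False = False
F IFF (F XOR B) = False IFF False = True
(F IFF (F XOR B)) IMPLIES F = True IMPLIES False = False
B IFF F = False IFF False = True
(B IFF F) AND B = True AND False = False
((F IFF (F XOR B)) IMPLIES F) XOR ((B IFF F) AND B) = False XOR False = False
F AND (((F IFF (F XOR B)) IMPLIES F) XOR ((B IFF F) AND B)) = False AND False = False
(B IMPLIES (B XOR F)) IMPLIES (F AND (((F IFF (F XOR B)) IMPLIES F) XOR ((B IFF F) AND B))) = True IMPLIES False = False
NOT ((B IMPLIES (B XOR F)) IMPLIES (F AND (((F IFF (F XOR B)) IMPLIES F) XOR ((B IFF F) AND B)))) = NOT False = True
NOT NOT ((B IMPLIES (B XOR F)) IMPLIES (F AND (((F IFF (F XOR B)) IMPLIES F) XOR ((B IFF F) AND B)))) = NOT True = False
F IFF NOT NOT ((B IMPLIES (B XOR F)) IMPLIES (F AND (((F IFF (F XOR B)) IMPLIES F) XOR ((B IFF F) AND B)))) = False IFF False = True
F XOR B = False XOR False = False
(F XOR B) AND F = False AND False = False
((F XOR B) AND F) IFF F = False IFF False = True
(((F XOR B) AND F) IFF F) AND F = True AND False = False
NOT ((((F XOR B) AND F) IFF F) AND F) = NOT False = True
B IFF NOT ((((F XOR B) AND F) IFF F) AND F) = False IFF True = False
(F IFF NOT NOT ((B IMPLIES (B XOR F)) IMPLIES (F AND (((F IFF (F XOR B)) IMPLIES F) XOR ((B IFF F) AND B))))) IFF (B IFF NOT ((((F XOR B) AND F) IFF F) AND F)) = True IFF False = False

False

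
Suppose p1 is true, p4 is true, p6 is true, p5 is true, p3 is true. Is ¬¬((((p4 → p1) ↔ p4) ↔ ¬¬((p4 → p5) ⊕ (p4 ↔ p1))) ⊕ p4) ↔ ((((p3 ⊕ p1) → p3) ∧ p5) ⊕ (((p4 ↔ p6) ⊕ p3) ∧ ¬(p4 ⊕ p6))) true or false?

T

p4 → p1 = T → T = T
(p4 → p1) ↔ p4 = T ↔ T = T
p4 → p5 = T → T = T
p4 ↔ p1 = T ↔ T = T
(p4 → p5) ⊕ (p4 ↔ p1) = T ⊕ T = F
¬((p4 → p5) ⊕ (p4 ↔ p1)) = ¬F = T
¬¬((p4 → p5) ⊕ (p4 ↔ p1)) = ¬T = F
((p4 → p1) ↔ p4) ↔ ¬¬((p4 → p5) ⊕ (p4 ↔ p1)) = T ↔ F = F
(((p4 → p1) ↔ p4) ↔ ¬¬((p4 → p5) ⊕ (p4 ↔ p1))) ⊕ p4 = F ⊕ T = T
¬((((p4 → p1) ↔ p4) ↔ ¬¬((p4 → p5) ⊕ (p4 ↔ p1))) ⊕ p4) = ¬T = F
¬¬((((p4 → p1) ↔ p4) ↔ ¬¬((p4 → p5) ⊕ (p4 ↔ p1))) ⊕ p4) = ¬F = T
p3 ⊕ p1 = T ⊕ T = F
(p3 ⊕ p1) → p3 = F → T = T
((p3 ⊕ p1) → p3) ∧ p5 = T ∧ T = T
p4 ↔ p6 = T ↔ T = T
(p4 ↔ p6) ⊕ p3 = T ⊕ T = F
p4 ⊕ p6 = T ⊕ T = F
¬(p4 ⊕ p6) = ¬F = T
((p4 ↔ p6) ⊕ p3) ∧ ¬(p4 ⊕ p6) = F ∧ T = F
(((p3 ⊕ p1) → p3) ∧ p5) ⊕ (((p4 ↔ p6) ⊕ p3) ∧ ¬(p4 ⊕ p6)) = T ⊕ F = T
¬¬((((p4 → p1) ↔ p4) ↔ ¬¬((p4 → p5) ⊕ (p4 ↔ p1))) ⊕ p4) ↔ ((((p3 ⊕ p1) → p3) ∧ p5) ⊕ (((p4 ↔ p6) ⊕ p3) ∧ ¬(p4 ⊕ p6))) = T ↔ T = T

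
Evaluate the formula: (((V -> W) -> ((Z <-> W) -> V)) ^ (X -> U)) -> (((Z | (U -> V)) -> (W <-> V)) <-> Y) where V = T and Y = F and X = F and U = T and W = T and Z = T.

Substituting V=T, Y=F, X=F, U=T, W=T, Z=T:
V -> W = T -> T = T
Z <-> W = T <-> T = T
(Z <-> W) -> V = T -> T = T
(V -> W) -> ((Z <-> W) -> V) = T -> T = T
X -> U = F -> T = T
((V -> W) -> ((Z <-> W) -> V)) ^ (X -> U) = T ^ T = F
U -> V = T -> T = T
Z | (U -> V) = T | T = T
W <-> V = T <-> T = T
(Z | (U -> V)) -> (W <-> V) = T -> T = T
((Z | (U -> V)) -> (W <-> V)) <-> Y = T <-> F = F
(((V -> W) -> ((Z <-> W) -> V)) ^ (X -> U)) -> (((Z | (U -> V)) -> (W <-> V)) <-> Y) = F -> F = T

T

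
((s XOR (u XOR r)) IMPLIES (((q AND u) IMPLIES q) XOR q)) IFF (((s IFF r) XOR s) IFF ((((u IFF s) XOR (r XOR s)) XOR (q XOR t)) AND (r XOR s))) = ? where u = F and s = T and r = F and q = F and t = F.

T

u XOR r = F XOR F = F
s XOR (u XOR r) = T XOR F = T
q AND u = F AND F = F
(q AND u) IMPLIES q = F IMPLIES F = T
((q AND u) IMPLIES q) XOR q = T XOR F = T
(s XOR (u XOR r)) IMPLIES (((q AND u) IMPLIES q) XOR q) = T IMPLIES T = T
s IFF r = T IFF F = F
(s IFF r) XOR s = F XOR T = T
u IFF s = F IFF T = F
r XOR s = F XOR T = T
(u IFF s) XOR (r XOR s) = F XOR T = T
q XOR t = F XOR F = F
((u IFF s) XOR (r XOR s)) XOR (q XOR t) = T XOR F = T
r XOR s = F XOR T = T
(((u IFF s) XOR (r XOR s)) XOR (q XOR t)) AND (r XOR s) = T AND T = T
((s IFF r) XOR s) IFF ((((u IFF s) XOR (r XOR s)) XOR (q XOR t)) AND (r XOR s)) = T IFF T = T
((s XOR (u XOR r)) IMPLIES (((q AND u) IMPLIES q) XOR q)) IFF (((s IFF r) XOR s) IFF ((((u IFF s) XOR (r XOR s)) XOR (q XOR t)) AND (r XOR s))) = T IFF T = T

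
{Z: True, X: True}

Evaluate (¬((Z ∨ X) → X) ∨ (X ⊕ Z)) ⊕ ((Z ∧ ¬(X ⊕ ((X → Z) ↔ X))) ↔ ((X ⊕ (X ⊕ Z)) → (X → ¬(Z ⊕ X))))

Z ∨ X = True ∨ True = True
(Z ∨ X) → X = True → True = True
¬((Z ∨ X) → X) = ¬True = False
X ⊕ Z = True ⊕ True = False
¬((Z ∨ X) → X) ∨ (X ⊕ Z) = False ∨ False = False
X → Z = True → True = True
(X → Z) ↔ X = True ↔ True = True
X ⊕ ((X → Z) ↔ X) = True ⊕ True = False
¬(X ⊕ ((X → Z) ↔ X)) = ¬False = True
Z ∧ ¬(X ⊕ ((X → Z) ↔ X)) = True ∧ True = True
X ⊕ Z = True ⊕ True = False
X ⊕ (X ⊕ Z) = True ⊕ False = True
Z ⊕ X = True ⊕ True = False
¬(Z ⊕ X) = ¬False = True
X → ¬(Z ⊕ X) = True → True = True
(X ⊕ (X ⊕ Z)) → (X → ¬(Z ⊕ X)) = True → True = True
(Z ∧ ¬(X ⊕ ((X → Z) ↔ X))) ↔ ((X ⊕ (X ⊕ Z)) → (X → ¬(Z ⊕ X))) = True ↔ True = True
(¬((Z ∨ X) → X) ∨ (X ⊕ Z)) ⊕ ((Z ∧ ¬(X ⊕ ((X → Z) ↔ X))) ↔ ((X ⊕ (X ⊕ Z)) → (X → ¬(Z ⊕ X)))) = False ⊕ True = True

True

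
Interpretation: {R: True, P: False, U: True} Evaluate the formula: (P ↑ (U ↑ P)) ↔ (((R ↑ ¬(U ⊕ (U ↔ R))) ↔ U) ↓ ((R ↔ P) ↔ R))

True

U ↑ P = True ↑ False = True
P ↑ (U ↑ P) = False ↑ True = True
U ↔ R = True ↔ True = True
U ⊕ (U ↔ R) = True ⊕ True = False
¬(U ⊕ (U ↔ R)) = ¬False = True
R ↑ ¬(U ⊕ (U ↔ R)) = True ↑ True = False
(R ↑ ¬(U ⊕ (U ↔ R))) ↔ U = False ↔ True = False
R ↔ P = True ↔ False = False
(R ↔ P) ↔ R = False ↔ True = False
((R ↑ ¬(U ⊕ (U ↔ R))) ↔ U) ↓ ((R ↔ P) ↔ R) = False ↓ False = True
(P ↑ (U ↑ P)) ↔ (((R ↑ ¬(U ⊕ (U ↔ R))) ↔ U) ↓ ((R ↔ P) ↔ R)) = True ↔ True = True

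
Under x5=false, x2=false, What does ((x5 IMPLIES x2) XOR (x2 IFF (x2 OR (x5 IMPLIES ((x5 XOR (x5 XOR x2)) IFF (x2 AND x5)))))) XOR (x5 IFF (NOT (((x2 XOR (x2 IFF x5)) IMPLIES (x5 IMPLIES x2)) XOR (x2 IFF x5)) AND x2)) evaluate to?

Substituting x5=false, x2=false:
x5 IMPLIES x2 = false IMPLIES false = true
x5 XOR x2 = false XOR false = false
x5 XOR (x5 XOR x2) = false XOR false = false
x2 AND x5 = false AND false = false
(x5 XOR (x5 XOR x2)) IFF (x2 AND x5) = false IFF false = true
x5 IMPLIES ((x5 XOR (x5 XOR x2)) IFF (x2 AND x5)) = false IMPLIES true = true
x2 OR (x5 IMPLIES ((x5 XOR (x5 XOR x2)) IFF (x2 AND x5))) = false OR true = true
x2 IFF (x2 OR (x5 IMPLIES ((x5 XOR (x5 XOR x2)) IFF (x2 AND x5)))) = false IFF true = false
(x5 IMPLIES x2) XOR (x2 IFF (x2 OR (x5 IMPLIES ((x5 XOR (x5 XOR x2)) IFF (x2 AND x5))))) = true XOR false = true
x2 IFF x5 = false IFF false = true
x2 XOR (x2 IFF x5) = false XOR true = true
x5 IMPLIES x2 = false IMPLIES false = true
(x2 XOR (x2 IFF x5)) IMPLIES (x5 IMPLIES x2) = true IMPLIES true = true
x2 IFF x5 = false IFF false = true
((x2 XOR (x2 IFF x5)) IMPLIES (x5 IMPLIES x2)) XOR (x2 IFF x5) = true XOR true = false
NOT (((x2 XOR (x2 IFF x5)) IMPLIES (x5 IMPLIES x2)) XOR (x2 IFF x5)) = NOT false = true
NOT (((x2 XOR (x2 IFF x5)) IMPLIES (x5 IMPLIES x2)) XOR (x2 IFF x5)) AND x2 = true AND false = false
x5 IFF (NOT (((x2 XOR (x2 IFF x5)) IMPLIES (x5 IMPLIES x2)) XOR (x2 IFF x5)) AND x2) = false IFF false = true
((x5 IMPLIES x2) XOR (x2 IFF (x2 OR (x5 IMPLIES ((x5 XOR (x5 XOR x2)) IFF (x2 AND x5)))))) XOR (x5 IFF (NOT (((x2 XOR (x2 IFF x5)) IMPLIES (x5 IMPLIES x2)) XOR (x2 IFF x5)) AND x2)) = true XOR true = false

false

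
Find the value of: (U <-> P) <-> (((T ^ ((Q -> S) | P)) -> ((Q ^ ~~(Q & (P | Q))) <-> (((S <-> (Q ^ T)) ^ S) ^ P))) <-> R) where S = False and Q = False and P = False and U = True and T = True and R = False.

U <-> P = True <-> False = False
Q -> S = False -> False = True
(Q -> S) | P = True | False = True
T ^ ((Q -> S) | P) = True ^ True = False
P | Q = False | False = False
Q & (P | Q) = False & False = False
~(Q & (P | Q)) = ~False = True
~~(Q & (P | Q)) = ~True = False
Q ^ ~~(Q & (P | Q)) = False ^ False = False
Q ^ T = False ^ True = True
S <-> (Q ^ T) = False <-> True = False
(S <-> (Q ^ T)) ^ S = False ^ False = False
((S <-> (Q ^ T)) ^ S) ^ P = False ^ False = False
(Q ^ ~~(Q & (P | Q))) <-> (((S <-> (Q ^ T)) ^ S) ^ P) = False <-> False = True
(T ^ ((Q -> S) | P)) -> ((Q ^ ~~(Q & (P | Q))) <-> (((S <-> (Q ^ T)) ^ S) ^ P)) = False -> True = True
((T ^ ((Q -> S) | P)) -> ((Q ^ ~~(Q & (P | Q))) <-> (((S <-> (Q ^ T)) ^ S) ^ P))) <-> R = True <-> False = False
(U <-> P) <-> (((T ^ ((Q -> S) | P)) -> ((Q ^ ~~(Q & (P | Q))) <-> (((S <-> (Q ^ T)) ^ S) ^ P))) <-> R) = False <-> False = True

True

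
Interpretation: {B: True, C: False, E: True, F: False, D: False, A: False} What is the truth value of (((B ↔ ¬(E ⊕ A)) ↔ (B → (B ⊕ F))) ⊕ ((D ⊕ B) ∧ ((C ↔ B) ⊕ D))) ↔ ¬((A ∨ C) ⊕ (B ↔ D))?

E ⊕ A = True ⊕ False = True
¬(E ⊕ A) = ¬True = False
B ↔ ¬(E ⊕ A) = True ↔ False = False
B ⊕ F = True ⊕ False = True
B → (B ⊕ F) = True → True = True
(B ↔ ¬(E ⊕ A)) ↔ (B → (B ⊕ F)) = False ↔ True = False
D ⊕ B = False ⊕ True = True
C ↔ B = False ↔ True = False
(C ↔ B) ⊕ D = False ⊕ False = False
(D ⊕ B) ∧ ((C ↔ B) ⊕ D) = True ∧ False = False
((B ↔ ¬(E ⊕ A)) ↔ (B → (B ⊕ F))) ⊕ ((D ⊕ B) ∧ ((C ↔ B) ⊕ D)) = False ⊕ False = False
A ∨ C = False ∨ False = False
B ↔ D = True ↔ False = False
(A ∨ C) ⊕ (B ↔ D) = False ⊕ False = False
¬((A ∨ C) ⊕ (B ↔ D)) = ¬False = True
(((B ↔ ¬(E ⊕ A)) ↔ (B → (B ⊕ F))) ⊕ ((D ⊕ B) ∧ ((C ↔ B) ⊕ D))) ↔ ¬((A ∨ C) ⊕ (B ↔ D)) = False ↔ True = False

False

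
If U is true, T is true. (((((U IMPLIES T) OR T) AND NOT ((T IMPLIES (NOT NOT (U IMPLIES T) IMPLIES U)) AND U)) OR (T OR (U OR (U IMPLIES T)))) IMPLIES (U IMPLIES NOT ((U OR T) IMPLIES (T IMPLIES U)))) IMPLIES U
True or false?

true

Substituting U=true, T=true:
U IMPLIES T = true IMPLIES true = true
(U IMPLIES T) OR T = true OR true = true
U IMPLIES T = true IMPLIES true = true
NOT (U IMPLIES T) = NOT true = false
NOT NOT (U IMPLIES T) = NOT false = true
NOT NOT (U IMPLIES T) IMPLIES U = true IMPLIES true = true
T IMPLIES (NOT NOT (U IMPLIES T) IMPLIES U) = true IMPLIES true = true
(T IMPLIES (NOT NOT (U IMPLIES T) IMPLIES U)) AND U = true AND true = true
NOT ((T IMPLIES (NOT NOT (U IMPLIES T) IMPLIES U)) AND U) = NOT true = false
((U IMPLIES T) OR T) AND NOT ((T IMPLIES (NOT NOT (U IMPLIES T) IMPLIES U)) AND U) = true AND false = false
U IMPLIES T = true IMPLIES true = true
U OR (U IMPLIES T) = true OR true = true
T OR (U OR (U IMPLIES T)) = true OR true = true
(((U IMPLIES T) OR T) AND NOT ((T IMPLIES (NOT NOT (U IMPLIES T) IMPLIES U)) AND U)) OR (T OR (U OR (U IMPLIES T))) = false OR true = true
U OR T = true OR true = true
T IMPLIES U = true IMPLIES true = true
(U OR T) IMPLIES (T IMPLIES U) = true IMPLIES true = true
NOT ((U OR T) IMPLIES (T IMPLIES U)) = NOT true = false
U IMPLIES NOT ((U OR T) IMPLIES (T IMPLIES U)) = true IMPLIES false = false
((((U IMPLIES T) OR T) AND NOT ((T IMPLIES (NOT NOT (U IMPLIES T) IMPLIES U)) AND U)) OR (T OR (U OR (U IMPLIES T)))) IMPLIES (U IMPLIES NOT ((U OR T) IMPLIES (T IMPLIES U))) = true IMPLIES false = false
(((((U IMPLIES T) OR T) AND NOT ((T IMPLIES (NOT NOT (U IMPLIES T) IMPLIES U)) AND U)) OR (T OR (U OR (U IMPLIES T)))) IMPLIES (U IMPLIES NOT ((U OR T) IMPLIES (T IMPLIES U)))) IMPLIES U = false IMPLIES true = true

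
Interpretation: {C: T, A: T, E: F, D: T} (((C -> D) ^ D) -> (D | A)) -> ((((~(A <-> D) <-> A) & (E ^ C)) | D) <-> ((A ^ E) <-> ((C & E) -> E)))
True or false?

T

C -> D = T -> T = T
(C -> D) ^ D = T ^ T = F
D | A = T | T = T
((C -> D) ^ D) -> (D | A) = F -> T = T
A <-> D = T <-> T = T
~(A <-> D) = ~T = F
~(A <-> D) <-> A = F <-> T = F
E ^ C = F ^ T = T
(~(A <-> D) <-> A) & (E ^ C) = F & T = F
((~(A <-> D) <-> A) & (E ^ C)) | D = F | T = T
A ^ E = T ^ F = T
C & E = T & F = F
(C & E) -> E = F -> F = T
(A ^ E) <-> ((C & E) -> E) = T <-> T = T
(((~(A <-> D) <-> A) & (E ^ C)) | D) <-> ((A ^ E) <-> ((C & E) -> E)) = T <-> T = T
(((C -> D) ^ D) -> (D | A)) -> ((((~(A <-> D) <-> A) & (E ^ C)) | D) <-> ((A ^ E) <-> ((C & E) -> E))) = T -> T = T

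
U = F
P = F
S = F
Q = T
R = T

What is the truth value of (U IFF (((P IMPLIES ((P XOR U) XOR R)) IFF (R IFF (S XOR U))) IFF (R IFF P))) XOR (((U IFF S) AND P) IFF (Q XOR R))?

Substituting U=F, P=F, S=F, Q=T, R=T:
P XOR U = F XOR F = F
(P XOR U) XOR R = F XOR T = T
P IMPLIES ((P XOR U) XOR R) = F IMPLIES T = T
S XOR U = F XOR F = F
R IFF (S XOR U) = T IFF F = F
(P IMPLIES ((P XOR U) XOR R)) IFF (R IFF (S XOR U)) = T IFF F = F
R IFF P = T IFF F = F
((P IMPLIES ((P XOR U) XOR R)) IFF (R IFF (S XOR U))) IFF (R IFF P) = F IFF F = T
U IFF (((P IMPLIES ((P XOR U) XOR R)) IFF (R IFF (S XOR U))) IFF (R IFF P)) = F IFF T = F
U IFF S = F IFF F = T
(U IFF S) AND P = T AND F = F
Q XOR R = T XOR T = F
((U IFF S) AND P) IFF (Q XOR R) = F IFF F = T
(U IFF (((P IMPLIES ((P XOR U) XOR R)) IFF (R IFF (S XOR U))) IFF (R IFF P))) XOR (((U IFF S) AND P) IFF (Q XOR R)) = F XOR T = T

T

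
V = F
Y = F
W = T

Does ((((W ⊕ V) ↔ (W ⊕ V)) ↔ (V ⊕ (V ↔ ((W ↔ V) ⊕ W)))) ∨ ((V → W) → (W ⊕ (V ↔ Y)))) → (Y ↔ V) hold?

W ⊕ V = T ⊕ F = T
W ⊕ V = T ⊕ F = T
(W ⊕ V) ↔ (W ⊕ V) = T ↔ T = T
W ↔ V = T ↔ F = F
(W ↔ V) ⊕ W = F ⊕ T = T
V ↔ ((W ↔ V) ⊕ W) = F ↔ T = F
V ⊕ (V ↔ ((W ↔ V) ⊕ W)) = F ⊕ F = F
((W ⊕ V) ↔ (W ⊕ V)) ↔ (V ⊕ (V ↔ ((W ↔ V) ⊕ W))) = T ↔ F = F
V → W = F → T = T
V ↔ Y = F ↔ F = T
W ⊕ (V ↔ Y) = T ⊕ T = F
(V → W) → (W ⊕ (V ↔ Y)) = T → F = F
(((W ⊕ V) ↔ (W ⊕ V)) ↔ (V ⊕ (V ↔ ((W ↔ V) ⊕ W)))) ∨ ((V → W) → (W ⊕ (V ↔ Y))) = F ∨ F = F
Y ↔ V = F ↔ F = T
((((W ⊕ V) ↔ (W ⊕ V)) ↔ (V ⊕ (V ↔ ((W ↔ V) ⊕ W)))) ∨ ((V → W) → (W ⊕ (V ↔ Y)))) → (Y ↔ V) = F → T = T

T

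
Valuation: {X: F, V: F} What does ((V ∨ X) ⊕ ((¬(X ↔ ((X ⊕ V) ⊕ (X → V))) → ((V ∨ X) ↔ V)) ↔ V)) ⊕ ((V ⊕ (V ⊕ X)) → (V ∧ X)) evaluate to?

Substituting X=F, V=F:
V ∨ X = F ∨ F = F
X ⊕ V = F ⊕ F = F
X → V = F → F = T
(X ⊕ V) ⊕ (X → V) = F ⊕ T = T
X ↔ ((X ⊕ V) ⊕ (X → V)) = F ↔ T = F
¬(X ↔ ((X ⊕ V) ⊕ (X → V))) = ¬F = T
V ∨ X = F ∨ F = F
(V ∨ X) ↔ V = F ↔ F = T
¬(X ↔ ((X ⊕ V) ⊕ (X → V))) → ((V ∨ X) ↔ V) = T → T = T
(¬(X ↔ ((X ⊕ V) ⊕ (X → V))) → ((V ∨ X) ↔ V)) ↔ V = T ↔ F = F
(V ∨ X) ⊕ ((¬(X ↔ ((X ⊕ V) ⊕ (X → V))) → ((V ∨ X) ↔ V)) ↔ V) = F ⊕ F = F
V ⊕ X = F ⊕ F = F
V ⊕ (V ⊕ X) = F ⊕ F = F
V ∧ X = F ∧ F = F
(V ⊕ (V ⊕ X)) → (V ∧ X) = F → F = T
((V ∨ X) ⊕ ((¬(X ↔ ((X ⊕ V) ⊕ (X → V))) → ((V ∨ X) ↔ V)) ↔ V)) ⊕ ((V ⊕ (V ⊕ X)) → (V ∧ X)) = F ⊕ T = T

T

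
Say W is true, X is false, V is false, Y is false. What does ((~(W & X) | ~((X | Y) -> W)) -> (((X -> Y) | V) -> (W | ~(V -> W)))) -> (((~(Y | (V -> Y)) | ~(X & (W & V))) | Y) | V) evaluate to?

T

Substituting W=T, X=F, V=F, Y=F:
W & X = T & F = F
~(W & X) = ~F = T
X | Y = F | F = F
(X | Y) -> W = F -> T = T
~((X | Y) -> W) = ~T = F
~(W & X) | ~((X | Y) -> W) = T | F = T
X -> Y = F -> F = T
(X -> Y) | V = T | F = T
V -> W = F -> T = T
~(V -> W) = ~T = F
W | ~(V -> W) = T | F = T
((X -> Y) | V) -> (W | ~(V -> W)) = T -> T = T
(~(W & X) | ~((X | Y) -> W)) -> (((X -> Y) | V) -> (W | ~(V -> W))) = T -> T = T
V -> Y = F -> F = T
Y | (V -> Y) = F | T = T
~(Y | (V -> Y)) = ~T = F
W & V = T & F = F
X & (W & V) = F & F = F
~(X & (W & V)) = ~F = T
~(Y | (V -> Y)) | ~(X & (W & V)) = F | T = T
(~(Y | (V -> Y)) | ~(X & (W & V))) | Y = T | F = T
((~(Y | (V -> Y)) | ~(X & (W & V))) | Y) | V = T | F = T
((~(W & X) | ~((X | Y) -> W)) -> (((X -> Y) | V) -> (W | ~(V -> W)))) -> (((~(Y | (V -> Y)) | ~(X & (W & V))) | Y) | V) = T -> T = T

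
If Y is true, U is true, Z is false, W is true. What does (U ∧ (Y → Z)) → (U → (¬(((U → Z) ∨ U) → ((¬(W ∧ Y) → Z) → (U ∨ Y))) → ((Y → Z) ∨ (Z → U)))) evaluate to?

Y → Z = T → F = F
U ∧ (Y → Z) = T ∧ F = F
U → Z = T → F = F
(U → Z) ∨ U = F ∨ T = T
W ∧ Y = T ∧ T = T
¬(W ∧ Y) = ¬T = F
¬(W ∧ Y) → Z = F → F = T
U ∨ Y = T ∨ T = T
(¬(W ∧ Y) → Z) → (U ∨ Y) = T → T = T
((U → Z) ∨ U) → ((¬(W ∧ Y) → Z) → (U ∨ Y)) = T → T = T
¬(((U → Z) ∨ U) → ((¬(W ∧ Y) → Z) → (U ∨ Y))) = ¬T = F
Y → Z = T → F = F
Z → U = F → T = T
(Y → Z) ∨ (Z → U) = F ∨ T = T
¬(((U → Z) ∨ U) → ((¬(W ∧ Y) → Z) → (U ∨ Y))) → ((Y → Z) ∨ (Z → U)) = F → T = T
U → (¬(((U → Z) ∨ U) → ((¬(W ∧ Y) → Z) → (U ∨ Y))) → ((Y → Z) ∨ (Z → U))) = T → T = T
(U ∧ (Y → Z)) → (U → (¬(((U → Z) ∨ U) → ((¬(W ∧ Y) → Z) → (U ∨ Y))) → ((Y → Z) ∨ (Z → U)))) = F → T = T

T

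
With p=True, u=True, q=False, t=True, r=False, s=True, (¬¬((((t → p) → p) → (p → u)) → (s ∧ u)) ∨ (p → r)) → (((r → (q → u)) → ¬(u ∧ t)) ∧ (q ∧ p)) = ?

t → p = True → True = True
(t → p) → p = True → True = True
p → u = True → True = True
((t → p) → p) → (p → u) = True → True = True
s ∧ u = True ∧ True = True
(((t → p) → p) → (p → u)) → (s ∧ u) = True → True = True
¬((((t → p) → p) → (p → u)) → (s ∧ u)) = ¬True = False
¬¬((((t → p) → p) → (p → u)) → (s ∧ u)) = ¬False = True
p → r = True → False = False
¬¬((((t → p) → p) → (p → u)) → (s ∧ u)) ∨ (p → r) = True ∨ False = True
q → u = False → True = True
r → (q → u) = False → True = True
u ∧ t = True ∧ True = True
¬(u ∧ t) = ¬True = False
(r → (q → u)) → ¬(u ∧ t) = True → False = False
q ∧ p = False ∧ True = False
((r → (q → u)) → ¬(u ∧ t)) ∧ (q ∧ p) = False ∧ False = False
(¬¬((((t → p) → p) → (p → u)) → (s ∧ u)) ∨ (p → r)) → (((r → (q → u)) → ¬(u ∧ t)) ∧ (q ∧ p)) = True → False = False

False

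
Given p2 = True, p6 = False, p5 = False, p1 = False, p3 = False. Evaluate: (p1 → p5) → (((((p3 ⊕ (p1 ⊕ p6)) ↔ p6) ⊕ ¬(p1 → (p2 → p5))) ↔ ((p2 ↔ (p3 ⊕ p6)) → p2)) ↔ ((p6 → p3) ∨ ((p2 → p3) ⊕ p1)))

True

p1 → p5 = False → False = True
p1 ⊕ p6 = False ⊕ False = False
p3 ⊕ (p1 ⊕ p6) = False ⊕ False = False
(p3 ⊕ (p1 ⊕ p6)) ↔ p6 = False ↔ False = True
p2 → p5 = True → False = False
p1 → (p2 → p5) = False → False = True
¬(p1 → (p2 → p5)) = ¬True = False
((p3 ⊕ (p1 ⊕ p6)) ↔ p6) ⊕ ¬(p1 → (p2 → p5)) = True ⊕ False = True
p3 ⊕ p6 = False ⊕ False = False
p2 ↔ (p3 ⊕ p6) = True ↔ False = False
(p2 ↔ (p3 ⊕ p6)) → p2 = False → True = True
(((p3 ⊕ (p1 ⊕ p6)) ↔ p6) ⊕ ¬(p1 → (p2 → p5))) ↔ ((p2 ↔ (p3 ⊕ p6)) → p2) = True ↔ True = True
p6 → p3 = False → False = True
p2 → p3 = True → False = False
(p2 → p3) ⊕ p1 = False ⊕ False = False
(p6 → p3) ∨ ((p2 → p3) ⊕ p1) = True ∨ False = True
((((p3 ⊕ (p1 ⊕ p6)) ↔ p6) ⊕ ¬(p1 → (p2 → p5))) ↔ ((p2 ↔ (p3 ⊕ p6)) → p2)) ↔ ((p6 → p3) ∨ ((p2 → p3) ⊕ p1)) = True ↔ True = True
(p1 → p5) → (((((p3 ⊕ (p1 ⊕ p6)) ↔ p6) ⊕ ¬(p1 → (p2 → p5))) ↔ ((p2 ↔ (p3 ⊕ p6)) → p2)) ↔ ((p6 → p3) ∨ ((p2 → p3) ⊕ p1))) = True → True = True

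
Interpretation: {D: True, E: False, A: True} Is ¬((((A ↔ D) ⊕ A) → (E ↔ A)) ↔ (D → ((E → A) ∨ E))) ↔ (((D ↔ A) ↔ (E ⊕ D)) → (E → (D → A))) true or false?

False

A ↔ D = True ↔ True = True
(A ↔ D) ⊕ A = True ⊕ True = False
E ↔ A = False ↔ True = False
((A ↔ D) ⊕ A) → (E ↔ A) = False → False = True
E → A = False → True = True
(E → A) ∨ E = True ∨ False = True
D → ((E → A) ∨ E) = True → True = True
(((A ↔ D) ⊕ A) → (E ↔ A)) ↔ (D → ((E → A) ∨ E)) = True ↔ True = True
¬((((A ↔ D) ⊕ A) → (E ↔ A)) ↔ (D → ((E → A) ∨ E))) = ¬True = False
D ↔ A = True ↔ True = True
E ⊕ D = False ⊕ True = True
(D ↔ A) ↔ (E ⊕ D) = True ↔ True = True
D → A = True → True = True
E → (D → A) = False → True = True
((D ↔ A) ↔ (E ⊕ D)) → (E → (D → A)) = True → True = True
¬((((A ↔ D) ⊕ A) → (E ↔ A)) ↔ (D → ((E → A) ∨ E))) ↔ (((D ↔ A) ↔ (E ⊕ D)) → (E → (D → A))) = False ↔ True = False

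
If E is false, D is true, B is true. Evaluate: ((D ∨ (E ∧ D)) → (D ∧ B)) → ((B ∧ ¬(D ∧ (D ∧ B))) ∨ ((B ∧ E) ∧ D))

False

E ∧ D = False ∧ True = False
D ∨ (E ∧ D) = True ∨ False = True
D ∧ B = True ∧ True = True
(D ∨ (E ∧ D)) → (D ∧ B) = True → True = True
D ∧ B = True ∧ True = True
D ∧ (D ∧ B) = True ∧ True = True
¬(D ∧ (D ∧ B)) = ¬True = False
B ∧ ¬(D ∧ (D ∧ B)) = True ∧ False = False
B ∧ E = True ∧ False = False
(B ∧ E) ∧ D = False ∧ True = False
(B ∧ ¬(D ∧ (D ∧ B))) ∨ ((B ∧ E) ∧ D) = False ∨ False = False
((D ∨ (E ∧ D)) → (D ∧ B)) → ((B ∧ ¬(D ∧ (D ∧ B))) ∨ ((B ∧ E) ∧ D)) = True → False = False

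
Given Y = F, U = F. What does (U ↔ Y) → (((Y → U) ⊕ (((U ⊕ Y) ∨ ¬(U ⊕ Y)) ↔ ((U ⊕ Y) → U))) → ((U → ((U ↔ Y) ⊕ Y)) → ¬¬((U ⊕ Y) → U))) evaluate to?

U ↔ Y = F ↔ F = T
Y → U = F → F = T
U ⊕ Y = F ⊕ F = F
U ⊕ Y = F ⊕ F = F
¬(U ⊕ Y) = ¬F = T
(U ⊕ Y) ∨ ¬(U ⊕ Y) = F ∨ T = T
U ⊕ Y = F ⊕ F = F
(U ⊕ Y) → U = F → F = T
((U ⊕ Y) ∨ ¬(U ⊕ Y)) ↔ ((U ⊕ Y) → U) = T ↔ T = T
(Y → U) ⊕ (((U ⊕ Y) ∨ ¬(U ⊕ Y)) ↔ ((U ⊕ Y) → U)) = T ⊕ T = F
U ↔ Y = F ↔ F = T
(U ↔ Y) ⊕ Y = T ⊕ F = T
U → ((U ↔ Y) ⊕ Y) = F → T = T
U ⊕ Y = F ⊕ F = F
(U ⊕ Y) → U = F → F = T
¬((U ⊕ Y) → U) = ¬T = F
¬¬((U ⊕ Y) → U) = ¬F = T
(U → ((U ↔ Y) ⊕ Y)) → ¬¬((U ⊕ Y) → U) = T → T = T
((Y → U) ⊕ (((U ⊕ Y) ∨ ¬(U ⊕ Y)) ↔ ((U ⊕ Y) → U))) → ((U → ((U ↔ Y) ⊕ Y)) → ¬¬((U ⊕ Y) → U)) = F → T = T
(U ↔ Y) → (((Y → U) ⊕ (((U ⊕ Y) ∨ ¬(U ⊕ Y)) ↔ ((U ⊕ Y) → U))) → ((U → ((U ↔ Y) ⊕ Y)) → ¬¬((U ⊕ Y) → U))) = T → T = T

T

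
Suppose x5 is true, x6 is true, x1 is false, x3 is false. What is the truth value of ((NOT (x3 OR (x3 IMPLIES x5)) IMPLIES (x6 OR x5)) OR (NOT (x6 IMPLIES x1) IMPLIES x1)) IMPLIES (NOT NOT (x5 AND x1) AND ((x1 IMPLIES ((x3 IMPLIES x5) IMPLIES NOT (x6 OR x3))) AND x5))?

F

x3 IMPLIES x5 = F IMPLIES T = T
x3 OR (x3 IMPLIES x5) = F OR T = T
NOT (x3 OR (x3 IMPLIES x5)) = NOT T = F
x6 OR x5 = T OR T = T
NOT (x3 OR (x3 IMPLIES x5)) IMPLIES (x6 OR x5) = F IMPLIES T = T
x6 IMPLIES x1 = T IMPLIES F = F
NOT (x6 IMPLIES x1) = NOT F = T
NOT (x6 IMPLIES x1) IMPLIES x1 = T IMPLIES F = F
(NOT (x3 OR (x3 IMPLIES x5)) IMPLIES (x6 OR x5)) OR (NOT (x6 IMPLIES x1) IMPLIES x1) = T OR F = T
x5 AND x1 = T AND F = F
NOT (x5 AND x1) = NOT F = T
NOT NOT (x5 AND x1) = NOT T = F
x3 IMPLIES x5 = F IMPLIES T = T
x6 OR x3 = T OR F = T
NOT (x6 OR x3) = NOT T = F
(x3 IMPLIES x5) IMPLIES NOT (x6 OR x3) = T IMPLIES F = F
x1 IMPLIES ((x3 IMPLIES x5) IMPLIES NOT (x6 OR x3)) = F IMPLIES F = T
(x1 IMPLIES ((x3 IMPLIES x5) IMPLIES NOT (x6 OR x3))) AND x5 = T AND T = T
NOT NOT (x5 AND x1) AND ((x1 IMPLIES ((x3 IMPLIES x5) IMPLIES NOT (x6 OR x3))) AND x5) = F AND T = F
((NOT (x3 OR (x3 IMPLIES x5)) IMPLIES (x6 OR x5)) OR (NOT (x6 IMPLIES x1) IMPLIES x1)) IMPLIES (NOT NOT (x5 AND x1) AND ((x1 IMPLIES ((x3 IMPLIES x5) IMPLIES NOT (x6 OR x3))) AND x5)) = T IMPLIES F = F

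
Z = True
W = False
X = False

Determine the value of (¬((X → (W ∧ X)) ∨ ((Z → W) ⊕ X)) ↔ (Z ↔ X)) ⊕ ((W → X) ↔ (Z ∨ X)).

False

W ∧ X = False ∧ False = False
X → (W ∧ X) = False → False = True
Z → W = True → False = False
(Z → W) ⊕ X = False ⊕ False = False
(X → (W ∧ X)) ∨ ((Z → W) ⊕ X) = True ∨ False = True
¬((X → (W ∧ X)) ∨ ((Z → W) ⊕ X)) = ¬True = False
Z ↔ X = True ↔ False = False
¬((X → (W ∧ X)) ∨ ((Z → W) ⊕ X)) ↔ (Z ↔ X) = False ↔ False = True
W → X = False → False = True
Z ∨ X = True ∨ False = True
(W → X) ↔ (Z ∨ X) = True ↔ True = True
(¬((X → (W ∧ X)) ∨ ((Z → W) ⊕ X)) ↔ (Z ↔ X)) ⊕ ((W → X) ↔ (Z ∨ X)) = True ⊕ True = False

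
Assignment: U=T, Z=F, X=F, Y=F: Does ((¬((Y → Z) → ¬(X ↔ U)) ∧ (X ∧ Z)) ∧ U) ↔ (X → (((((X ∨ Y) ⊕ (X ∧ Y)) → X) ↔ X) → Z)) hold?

Y → Z = F → F = T
X ↔ U = F ↔ T = F
¬(X ↔ U) = ¬F = T
(Y → Z) → ¬(X ↔ U) = T → T = T
¬((Y → Z) → ¬(X ↔ U)) = ¬T = F
X ∧ Z = F ∧ F = F
¬((Y → Z) → ¬(X ↔ U)) ∧ (X ∧ Z) = F ∧ F = F
(¬((Y → Z) → ¬(X ↔ U)) ∧ (X ∧ Z)) ∧ U = F ∧ T = F
X ∨ Y = F ∨ F = F
X ∧ Y = F ∧ F = F
(X ∨ Y) ⊕ (X ∧ Y) = F ⊕ F = F
((X ∨ Y) ⊕ (X ∧ Y)) → X = F → F = T
(((X ∨ Y) ⊕ (X ∧ Y)) → X) ↔ X = T ↔ F = F
((((X ∨ Y) ⊕ (X ∧ Y)) → X) ↔ X) → Z = F → F = T
X → (((((X ∨ Y) ⊕ (X ∧ Y)) → X) ↔ X) → Z) = F → T = T
((¬((Y → Z) → ¬(X ↔ U)) ∧ (X ∧ Z)) ∧ U) ↔ (X → (((((X ∨ Y) ⊕ (X ∧ Y)) → X) ↔ X) → Z)) = F ↔ T = F

F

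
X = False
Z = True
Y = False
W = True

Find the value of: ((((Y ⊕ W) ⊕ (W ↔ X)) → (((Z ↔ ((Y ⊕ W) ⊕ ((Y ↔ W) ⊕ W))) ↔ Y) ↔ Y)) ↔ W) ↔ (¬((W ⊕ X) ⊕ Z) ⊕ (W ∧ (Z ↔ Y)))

Y ⊕ W = False ⊕ True = True
W ↔ X = True ↔ False = False
(Y ⊕ W) ⊕ (W ↔ X) = True ⊕ False = True
Y ⊕ W = False ⊕ True = True
Y ↔ W = False ↔ True = False
(Y ↔ W) ⊕ W = False ⊕ True = True
(Y ⊕ W) ⊕ ((Y ↔ W) ⊕ W) = True ⊕ True = False
Z ↔ ((Y ⊕ W) ⊕ ((Y ↔ W) ⊕ W)) = True ↔ False = False
(Z ↔ ((Y ⊕ W) ⊕ ((Y ↔ W) ⊕ W))) ↔ Y = False ↔ False = True
((Z ↔ ((Y ⊕ W) ⊕ ((Y ↔ W) ⊕ W))) ↔ Y) ↔ Y = True ↔ False = False
((Y ⊕ W) ⊕ (W ↔ X)) → (((Z ↔ ((Y ⊕ W) ⊕ ((Y ↔ W) ⊕ W))) ↔ Y) ↔ Y) = True → False = False
(((Y ⊕ W) ⊕ (W ↔ X)) → (((Z ↔ ((Y ⊕ W) ⊕ ((Y ↔ W) ⊕ W))) ↔ Y) ↔ Y)) ↔ W = False ↔ True = False
W ⊕ X = True ⊕ False = True
(W ⊕ X) ⊕ Z = True ⊕ True = False
¬((W ⊕ X) ⊕ Z) = ¬False = True
Z ↔ Y = True ↔ False = False
W ∧ (Z ↔ Y) = True ∧ False = False
¬((W ⊕ X) ⊕ Z) ⊕ (W ∧ (Z ↔ Y)) = True ⊕ False = True
((((Y ⊕ W) ⊕ (W ↔ X)) → (((Z ↔ ((Y ⊕ W) ⊕ ((Y ↔ W) ⊕ W))) ↔ Y) ↔ Y)) ↔ W) ↔ (¬((W ⊕ X) ⊕ Z) ⊕ (W ∧ (Z ↔ Y))) = False ↔ True = False

False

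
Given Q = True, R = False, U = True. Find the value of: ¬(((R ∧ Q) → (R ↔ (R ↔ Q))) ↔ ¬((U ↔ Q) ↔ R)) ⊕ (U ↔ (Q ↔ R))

R ∧ Q = False ∧ True = False
R ↔ Q = False ↔ True = False
R ↔ (R ↔ Q) = False ↔ False = True
(R ∧ Q) → (R ↔ (R ↔ Q)) = False → True = True
U ↔ Q = True ↔ True = True
(U ↔ Q) ↔ R = True ↔ False = False
¬((U ↔ Q) ↔ R) = ¬False = True
((R ∧ Q) → (R ↔ (R ↔ Q))) ↔ ¬((U ↔ Q) ↔ R) = True ↔ True = True
¬(((R ∧ Q) → (R ↔ (R ↔ Q))) ↔ ¬((U ↔ Q) ↔ R)) = ¬True = False
Q ↔ R = True ↔ False = False
U ↔ (Q ↔ R) = True ↔ False = False
¬(((R ∧ Q) → (R ↔ (R ↔ Q))) ↔ ¬((U ↔ Q) ↔ R)) ⊕ (U ↔ (Q ↔ R)) = False ⊕ False = False

False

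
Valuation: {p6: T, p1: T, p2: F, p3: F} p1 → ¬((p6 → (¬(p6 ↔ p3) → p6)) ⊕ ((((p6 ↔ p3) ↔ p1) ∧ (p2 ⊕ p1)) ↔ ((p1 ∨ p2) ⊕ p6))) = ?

p6 ↔ p3 = T ↔ F = F
¬(p6 ↔ p3) = ¬F = T
¬(p6 ↔ p3) → p6 = T → T = T
p6 → (¬(p6 ↔ p3) → p6) = T → T = T
p6 ↔ p3 = T ↔ F = F
(p6 ↔ p3) ↔ p1 = F ↔ T = F
p2 ⊕ p1 = F ⊕ T = T
((p6 ↔ p3) ↔ p1) ∧ (p2 ⊕ p1) = F ∧ T = F
p1 ∨ p2 = T ∨ F = T
(p1 ∨ p2) ⊕ p6 = T ⊕ T = F
(((p6 ↔ p3) ↔ p1) ∧ (p2 ⊕ p1)) ↔ ((p1 ∨ p2) ⊕ p6) = F ↔ F = T
(p6 → (¬(p6 ↔ p3) → p6)) ⊕ ((((p6 ↔ p3) ↔ p1) ∧ (p2 ⊕ p1)) ↔ ((p1 ∨ p2) ⊕ p6)) = T ⊕ T = F
¬((p6 → (¬(p6 ↔ p3) → p6)) ⊕ ((((p6 ↔ p3) ↔ p1) ∧ (p2 ⊕ p1)) ↔ ((p1 ∨ p2) ⊕ p6))) = ¬F = T
p1 → ¬((p6 → (¬(p6 ↔ p3) → p6)) ⊕ ((((p6 ↔ p3) ↔ p1) ∧ (p2 ⊕ p1)) ↔ ((p1 ∨ p2) ⊕ p6))) = T → T = T

T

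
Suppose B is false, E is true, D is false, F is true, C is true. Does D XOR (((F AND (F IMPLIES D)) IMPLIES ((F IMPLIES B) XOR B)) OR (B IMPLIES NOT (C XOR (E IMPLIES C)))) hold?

true

F IMPLIES D = true IMPLIES false = false
F AND (F IMPLIES D) = true AND false = false
F IMPLIES B = true IMPLIES false = false
(F IMPLIES B) XOR B = false XOR false = false
(F AND (F IMPLIES D)) IMPLIES ((F IMPLIES B) XOR B) = false IMPLIES false = true
E IMPLIES C = true IMPLIES true = true
C XOR (E IMPLIES C) = true XOR true = false
NOT (C XOR (E IMPLIES C)) = NOT false = true
B IMPLIES NOT (C XOR (E IMPLIES C)) = false IMPLIES true = true
((F AND (F IMPLIES D)) IMPLIES ((F IMPLIES B) XOR B)) OR (B IMPLIES NOT (C XOR (E IMPLIES C))) = true OR true = true
D XOR (((F AND (F IMPLIES D)) IMPLIES ((F IMPLIES B) XOR B)) OR (B IMPLIES NOT (C XOR (E IMPLIES C)))) = false XOR true = true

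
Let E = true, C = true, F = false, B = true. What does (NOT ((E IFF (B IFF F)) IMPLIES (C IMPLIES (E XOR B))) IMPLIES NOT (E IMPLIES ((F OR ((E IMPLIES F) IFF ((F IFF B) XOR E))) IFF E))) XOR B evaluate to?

B IFF F = true IFF false = false
E IFF (B IFF F) = true IFF false = false
E XOR B = true XOR true = false
C IMPLIES (E XOR B) = true IMPLIES false = false
(E IFF (B IFF F)) IMPLIES (C IMPLIES (E XOR B)) = false IMPLIES false = true
NOT ((E IFF (B IFF F)) IMPLIES (C IMPLIES (E XOR B))) = NOT true = false
E IMPLIES F = true IMPLIES false = false
F IFF B = false IFF true = false
(F IFF B) XOR E = false XOR true = true
(E IMPLIES F) IFF ((F IFF B) XOR E) = false IFF true = false
F OR ((E IMPLIES F) IFF ((F IFF B) XOR E)) = false OR false = false
(F OR ((E IMPLIES F) IFF ((F IFF B) XOR E))) IFF E = false IFF true = false
E IMPLIES ((F OR ((E IMPLIES F) IFF ((F IFF B) XOR E))) IFF E) = true IMPLIES false = false
NOT (E IMPLIES ((F OR ((E IMPLIES F) IFF ((F IFF B) XOR E))) IFF E)) = NOT false = true
NOT ((E IFF (B IFF F)) IMPLIES (C IMPLIES (E XOR B))) IMPLIES NOT (E IMPLIES ((F OR ((E IMPLIES F) IFF ((F IFF B) XOR E))) IFF E)) = false IMPLIES true = true
(NOT ((E IFF (B IFF F)) IMPLIES (C IMPLIES (E XOR B))) IMPLIES NOT (E IMPLIES ((F OR ((E IMPLIES F) IFF ((F IFF B) XOR E))) IFF E))) XOR B = true XOR true = false

false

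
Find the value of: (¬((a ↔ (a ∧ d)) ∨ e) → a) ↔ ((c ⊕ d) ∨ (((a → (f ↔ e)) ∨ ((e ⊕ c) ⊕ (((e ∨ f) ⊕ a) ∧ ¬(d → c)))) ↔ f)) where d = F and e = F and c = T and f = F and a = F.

Substituting d=F, e=F, c=T, f=F, a=F:
a ∧ d = F ∧ F = F
a ↔ (a ∧ d) = F ↔ F = T
(a ↔ (a ∧ d)) ∨ e = T ∨ F = T
¬((a ↔ (a ∧ d)) ∨ e) = ¬T = F
¬((a ↔ (a ∧ d)) ∨ e) → a = F → F = T
c ⊕ d = T ⊕ F = T
f ↔ e = F ↔ F = T
a → (f ↔ e) = F → T = T
e ⊕ c = F ⊕ T = T
e ∨ f = F ∨ F = F
(e ∨ f) ⊕ a = F ⊕ F = F
d → c = F → T = T
¬(d → c) = ¬T = F
((e ∨ f) ⊕ a) ∧ ¬(d → c) = F ∧ F = F
(e ⊕ c) ⊕ (((e ∨ f) ⊕ a) ∧ ¬(d → c)) = T ⊕ F = T
(a → (f ↔ e)) ∨ ((e ⊕ c) ⊕ (((e ∨ f) ⊕ a) ∧ ¬(d → c))) = T ∨ T = T
((a → (f ↔ e)) ∨ ((e ⊕ c) ⊕ (((e ∨ f) ⊕ a) ∧ ¬(d → c)))) ↔ f = T ↔ F = F
(c ⊕ d) ∨ (((a → (f ↔ e)) ∨ ((e ⊕ c) ⊕ (((e ∨ f) ⊕ a) ∧ ¬(d → c)))) ↔ f) = T ∨ F = T
(¬((a ↔ (a ∧ d)) ∨ e) → a) ↔ ((c ⊕ d) ∨ (((a → (f ↔ e)) ∨ ((e ⊕ c) ⊕ (((e ∨ f) ⊕ a) ∧ ¬(d → c)))) ↔ f)) = T ↔ T = T

T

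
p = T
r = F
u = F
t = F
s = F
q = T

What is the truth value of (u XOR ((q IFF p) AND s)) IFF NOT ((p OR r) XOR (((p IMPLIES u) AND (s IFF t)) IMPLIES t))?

q IFF p = T IFF T = T
(q IFF p) AND s = T AND F = F
u XOR ((q IFF p) AND s) = F XOR F = F
p OR r = T OR F = T
p IMPLIES u = T IMPLIES F = F
s IFF t = F IFF F = T
(p IMPLIES u) AND (s IFF t) = F AND T = F
((p IMPLIES u) AND (s IFF t)) IMPLIES t = F IMPLIES F = T
(p OR r) XOR (((p IMPLIES u) AND (s IFF t)) IMPLIES t) = T XOR T = F
NOT ((p OR r) XOR (((p IMPLIES u) AND (s IFF t)) IMPLIES t)) = NOT F = T
(u XOR ((q IFF p) AND s)) IFF NOT ((p OR r) XOR (((p IMPLIES u) AND (s IFF t)) IMPLIES t)) = F IFF T = F

F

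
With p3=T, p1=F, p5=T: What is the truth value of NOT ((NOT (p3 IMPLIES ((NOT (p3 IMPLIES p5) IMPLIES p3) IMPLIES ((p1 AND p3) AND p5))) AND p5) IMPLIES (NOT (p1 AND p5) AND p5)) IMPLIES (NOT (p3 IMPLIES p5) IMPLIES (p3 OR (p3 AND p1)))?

T

p3 IMPLIES p5 = T IMPLIES T = T
NOT (p3 IMPLIES p5) = NOT T = F
NOT (p3 IMPLIES p5) IMPLIES p3 = F IMPLIES T = T
p1 AND p3 = F AND T = F
(p1 AND p3) AND p5 = F AND T = F
(NOT (p3 IMPLIES p5) IMPLIES p3) IMPLIES ((p1 AND p3) AND p5) = T IMPLIES F = F
p3 IMPLIES ((NOT (p3 IMPLIES p5) IMPLIES p3) IMPLIES ((p1 AND p3) AND p5)) = T IMPLIES F = F
NOT (p3 IMPLIES ((NOT (p3 IMPLIES p5) IMPLIES p3) IMPLIES ((p1 AND p3) AND p5))) = NOT F = T
NOT (p3 IMPLIES ((NOT (p3 IMPLIES p5) IMPLIES p3) IMPLIES ((p1 AND p3) AND p5))) AND p5 = T AND T = T
p1 AND p5 = F AND T = F
NOT (p1 AND p5) = NOT F = T
NOT (p1 AND p5) AND p5 = T AND T = T
(NOT (p3 IMPLIES ((NOT (p3 IMPLIES p5) IMPLIES p3) IMPLIES ((p1 AND p3) AND p5))) AND p5) IMPLIES (NOT (p1 AND p5) AND p5) = T IMPLIES T = T
NOT ((NOT (p3 IMPLIES ((NOT (p3 IMPLIES p5) IMPLIES p3) IMPLIES ((p1 AND p3) AND p5))) AND p5) IMPLIES (NOT (p1 AND p5) AND p5)) = NOT T = F
p3 IMPLIES p5 = T IMPLIES T = T
NOT (p3 IMPLIES p5) = NOT T = F
p3 AND p1 = T AND F = F
p3 OR (p3 AND p1) = T OR F = T
NOT (p3 IMPLIES p5) IMPLIES (p3 OR (p3 AND p1)) = F IMPLIES T = T
NOT ((NOT (p3 IMPLIES ((NOT (p3 IMPLIES p5) IMPLIES p3) IMPLIES ((p1 AND p3) AND p5))) AND p5) IMPLIES (NOT (p1 AND p5) AND p5)) IMPLIES (NOT (p3 IMPLIES p5) IMPLIES (p3 OR (p3 AND p1))) = F IMPLIES T = T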